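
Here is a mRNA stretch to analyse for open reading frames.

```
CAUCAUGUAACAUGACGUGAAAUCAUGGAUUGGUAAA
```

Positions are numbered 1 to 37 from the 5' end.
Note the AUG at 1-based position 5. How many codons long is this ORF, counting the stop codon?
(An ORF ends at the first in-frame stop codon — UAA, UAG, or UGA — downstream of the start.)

Codons from position 5: AUG (5–7), UAA (8–10).
UAA is the first in-frame stop; that's 2 codons including the stop.

2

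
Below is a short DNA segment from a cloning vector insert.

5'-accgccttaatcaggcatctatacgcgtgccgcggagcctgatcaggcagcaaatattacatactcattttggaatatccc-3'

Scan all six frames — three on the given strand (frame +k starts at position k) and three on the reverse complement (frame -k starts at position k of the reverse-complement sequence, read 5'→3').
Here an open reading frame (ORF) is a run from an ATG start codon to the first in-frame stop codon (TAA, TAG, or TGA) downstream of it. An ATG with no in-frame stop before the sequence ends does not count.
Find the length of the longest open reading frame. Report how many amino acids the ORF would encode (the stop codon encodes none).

3

Reverse complement (5'→3'): GGGATATTCCAAAATGAGTATGTAATATTTGCTGCCTGATCAGGCTCCGCGGCACGCGTATAGATGCCTGATTAAGGCGGT
Frame +1: ACC GCC TTA ATC AGG CAT CTA TAC GCG TGC CGC GGA GCC TGA TCA GGC AGC AAA TAT TAC ATA CTC ATT TTG GAA TAT CCC — no ATG→stop ORF.
Frame +2: CCG CCT TAA TCA GGC ATC TAT ACG CGT GCC GCG GAG CCT GAT CAG GCA GCA AAT ATT ACA TAC TCA TTT TGG AAT ATC — no ATG→stop ORF.
Frame +3: CGC CTT AAT CAG GCA TCT ATA CGC GTG CCG CGG AGC CTG ATC AGG CAG CAA ATA TTA CAT ACT CAT TTT GGA ATA TCC — no ATG→stop ORF.
Frame -1: GGG ATA TTC CAA AAT GAG TAT GTA ATA TTT GCT GCC TGA TCA GGC TCC GCG GCA CGC GTA TAG ATG CCT GAT TAA GGC GGT — ATG at 64, stop TAA at 73 → 12 nt.
Frame -2: GGA TAT TCC AAA ATG AGT ATG TAA TAT TTG CTG CCT GAT CAG GCT CCG CGG CAC GCG TAT AGA TGC CTG ATT AAG GCG — ATG at 14, stop TAA at 23 → 12 nt; ATG at 20, stop TAA at 23 → 6 nt.
Frame -3: GAT ATT CCA AAA TGA GTA TGT AAT ATT TGC TGC CTG ATC AGG CTC CGC GGC ACG CGT ATA GAT GCC TGA TTA AGG CGG — no ATG→stop ORF.
Longest: frame -1, positions 64–75, 12 nt = 4 codons = 3 aa. → 3 amino acids.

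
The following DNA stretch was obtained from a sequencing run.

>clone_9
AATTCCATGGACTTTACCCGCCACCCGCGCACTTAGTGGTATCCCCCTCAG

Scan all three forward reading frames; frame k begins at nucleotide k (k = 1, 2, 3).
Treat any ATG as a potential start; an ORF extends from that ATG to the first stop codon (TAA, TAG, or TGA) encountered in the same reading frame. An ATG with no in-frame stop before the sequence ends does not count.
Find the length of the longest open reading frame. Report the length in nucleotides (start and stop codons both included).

Frame 1: AAT TCC ATG GAC TTT ACC CGC CAC CCG CGC ACT TAG TGG TAT CCC CCT CAG — ATG at 7, stop TAG at 34 → 30 nt.
Frame 2: ATT CCA TGG ACT TTA CCC GCC ACC CGC GCA CTT AGT GGT ATC CCC CTC — no ATG→stop ORF.
Frame 3: TTC CAT GGA CTT TAC CCG CCA CCC GCG CAC TTA GTG GTA TCC CCC TCA — no ATG→stop ORF.
Longest: frame 1, positions 7–36, 30 nt = 10 codons = 9 aa. → 30 nucleotides.

30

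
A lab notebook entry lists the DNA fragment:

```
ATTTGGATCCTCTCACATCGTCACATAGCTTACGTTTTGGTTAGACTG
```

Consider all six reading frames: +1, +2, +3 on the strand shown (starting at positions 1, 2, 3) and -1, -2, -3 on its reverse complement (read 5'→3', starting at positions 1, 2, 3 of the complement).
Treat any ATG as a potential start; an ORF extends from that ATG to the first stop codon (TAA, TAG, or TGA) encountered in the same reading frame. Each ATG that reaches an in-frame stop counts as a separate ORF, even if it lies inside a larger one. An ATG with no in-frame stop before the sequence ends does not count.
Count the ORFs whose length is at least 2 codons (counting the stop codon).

Reverse complement (5'→3'): CAGTCTAACCAAAACGTAAGCTATGTGACGATGTGAGAGGATCCAAAT
Frame +1: ATT TGG ATC CTC TCA CAT CGT CAC ATA GCT TAC GTT TTG GTT AGA CTG — no ATG→stop ORF.
Frame +2: TTT GGA TCC TCT CAC ATC GTC ACA TAG CTT ACG TTT TGG TTA GAC — no ATG→stop ORF.
Frame +3: TTG GAT CCT CTC ACA TCG TCA CAT AGC TTA CGT TTT GGT TAG ACT — no ATG→stop ORF.
Frame -1: CAG TCT AAC CAA AAC GTA AGC TAT GTG ACG ATG TGA GAG GAT CCA AAT — ATG at 31, stop TGA at 34 → 6 nt.
Frame -2: AGT CTA ACC AAA ACG TAA GCT ATG TGA CGA TGT GAG AGG ATC CAA — ATG at 23, stop TGA at 26 → 6 nt.
Frame -3: GTC TAA CCA AAA CGT AAG CTA TGT GAC GAT GTG AGA GGA TCC AAA — no ATG→stop ORF.
ORFs ≥ 2 codons: frame -1 31–36 (2 codons), frame -2 23–28 (2 codons). Count = 2.

2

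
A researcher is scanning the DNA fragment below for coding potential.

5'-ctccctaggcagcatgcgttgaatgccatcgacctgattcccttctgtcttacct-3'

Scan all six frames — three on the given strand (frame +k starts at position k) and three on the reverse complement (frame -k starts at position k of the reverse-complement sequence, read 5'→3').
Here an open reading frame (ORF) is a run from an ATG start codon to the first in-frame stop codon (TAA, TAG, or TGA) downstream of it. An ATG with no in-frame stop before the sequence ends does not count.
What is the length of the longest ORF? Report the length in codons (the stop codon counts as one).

5

Reverse complement (5'→3'): AGGTAAGACAGAAGGGAATCAGGTCGATGGCATTCAACGCATGCTGCCTAGGGAG
Frame +1: CTC CCT AGG CAG CAT GCG TTG AAT GCC ATC GAC CTG ATT CCC TTC TGT CTT ACC — no ATG→stop ORF.
Frame +2: TCC CTA GGC AGC ATG CGT TGA ATG CCA TCG ACC TGA TTC CCT TCT GTC TTA CCT — ATG at 14, stop TGA at 20 → 9 nt; ATG at 23, stop TGA at 35 → 15 nt.
Frame +3: CCC TAG GCA GCA TGC GTT GAA TGC CAT CGA CCT GAT TCC CTT CTG TCT TAC — no ATG→stop ORF.
Frame -1: AGG TAA GAC AGA AGG GAA TCA GGT CGA TGG CAT TCA ACG CAT GCT GCC TAG GGA — no ATG→stop ORF.
Frame -2: GGT AAG ACA GAA GGG AAT CAG GTC GAT GGC ATT CAA CGC ATG CTG CCT AGG GAG — no ATG→stop ORF.
Frame -3: GTA AGA CAG AAG GGA ATC AGG TCG ATG GCA TTC AAC GCA TGC TGC CTA GGG — no ATG→stop ORF.
Longest: frame +2, positions 23–37, 15 nt = 5 codons = 4 aa. → 5 codons.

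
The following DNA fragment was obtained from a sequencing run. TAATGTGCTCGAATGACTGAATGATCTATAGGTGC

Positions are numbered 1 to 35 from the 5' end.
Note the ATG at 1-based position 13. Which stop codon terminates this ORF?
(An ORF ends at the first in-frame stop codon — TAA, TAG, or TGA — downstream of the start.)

Codons from position 13: ATG (13–15), ACT (16–18), GAA (19–21), TGA (22–24).
The first in-frame stop codon is TGA.

TGA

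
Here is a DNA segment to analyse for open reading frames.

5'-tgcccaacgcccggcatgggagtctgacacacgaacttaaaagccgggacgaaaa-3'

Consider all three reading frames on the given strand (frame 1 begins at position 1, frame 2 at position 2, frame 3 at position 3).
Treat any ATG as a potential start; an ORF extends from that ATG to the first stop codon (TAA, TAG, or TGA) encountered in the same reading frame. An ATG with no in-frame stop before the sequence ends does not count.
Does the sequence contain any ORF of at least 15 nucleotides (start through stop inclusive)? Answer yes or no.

no

Frame 1: TGC CCA ACG CCC GGC ATG GGA GTC TGA CAC ACG AAC TTA AAA GCC GGG ACG AAA — ATG at 16, stop TGA at 25 → 12 nt.
Frame 2: GCC CAA CGC CCG GCA TGG GAG TCT GAC ACA CGA ACT TAA AAG CCG GGA CGA AAA — no ATG→stop ORF.
Frame 3: CCC AAC GCC CGG CAT GGG AGT CTG ACA CAC GAA CTT AAA AGC CGG GAC GAA — no ATG→stop ORF.
Largest ORF found is 12 nucleotides < 15, so no.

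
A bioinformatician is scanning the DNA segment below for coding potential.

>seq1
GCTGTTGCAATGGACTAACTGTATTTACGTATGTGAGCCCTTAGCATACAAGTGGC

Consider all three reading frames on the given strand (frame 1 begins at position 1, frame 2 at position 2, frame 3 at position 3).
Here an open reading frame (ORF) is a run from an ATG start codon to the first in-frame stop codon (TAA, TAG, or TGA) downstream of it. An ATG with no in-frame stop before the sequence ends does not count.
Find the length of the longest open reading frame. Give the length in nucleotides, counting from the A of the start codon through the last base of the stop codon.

9

Frame 1: GCT GTT GCA ATG GAC TAA CTG TAT TTA CGT ATG TGA GCC CTT AGC ATA CAA GTG — ATG at 10, stop TAA at 16 → 9 nt; ATG at 31, stop TGA at 34 → 6 nt.
Frame 2: CTG TTG CAA TGG ACT AAC TGT ATT TAC GTA TGT GAG CCC TTA GCA TAC AAG TGG — no ATG→stop ORF.
Frame 3: TGT TGC AAT GGA CTA ACT GTA TTT ACG TAT GTG AGC CCT TAG CAT ACA AGT GGC — no ATG→stop ORF.
Longest: frame 1, positions 10–18, 9 nt = 3 codons = 2 aa. → 9 nucleotides.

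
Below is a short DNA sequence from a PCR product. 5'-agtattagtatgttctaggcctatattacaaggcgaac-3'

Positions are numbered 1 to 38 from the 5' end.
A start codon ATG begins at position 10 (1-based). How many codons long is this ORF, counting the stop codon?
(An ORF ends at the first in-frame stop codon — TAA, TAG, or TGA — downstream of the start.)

3

Codons from position 10: ATG (10–12), TTC (13–15), TAG (16–18).
TAG is the first in-frame stop; that's 3 codons including the stop.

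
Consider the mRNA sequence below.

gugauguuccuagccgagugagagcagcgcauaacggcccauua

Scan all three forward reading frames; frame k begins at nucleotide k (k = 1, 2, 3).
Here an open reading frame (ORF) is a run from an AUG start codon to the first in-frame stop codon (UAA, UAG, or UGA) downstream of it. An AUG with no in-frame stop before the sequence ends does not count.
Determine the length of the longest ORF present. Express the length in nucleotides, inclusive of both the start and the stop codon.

Frame 1: GUG AUG UUC CUA GCC GAG UGA GAG CAG CGC AUA ACG GCC CAU — AUG at 4, stop UGA at 19 → 18 nt.
Frame 2: UGA UGU UCC UAG CCG AGU GAG AGC AGC GCA UAA CGG CCC AUU — no AUG→stop ORF.
Frame 3: GAU GUU CCU AGC CGA GUG AGA GCA GCG CAU AAC GGC CCA UUA — no AUG→stop ORF.
Longest: frame 1, positions 4–21, 18 nt = 6 codons = 5 aa. → 18 nucleotides.

18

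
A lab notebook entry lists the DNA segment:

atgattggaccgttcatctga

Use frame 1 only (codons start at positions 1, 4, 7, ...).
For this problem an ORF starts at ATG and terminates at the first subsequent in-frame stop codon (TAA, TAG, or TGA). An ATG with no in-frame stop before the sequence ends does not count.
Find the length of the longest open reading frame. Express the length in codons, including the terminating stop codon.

7

Frame 1: ATG ATT GGA CCG TTC ATC TGA — ATG at 1, stop TGA at 19 → 21 nt.
Longest: frame 1, positions 1–21, 21 nt = 7 codons = 6 aa. → 7 codons.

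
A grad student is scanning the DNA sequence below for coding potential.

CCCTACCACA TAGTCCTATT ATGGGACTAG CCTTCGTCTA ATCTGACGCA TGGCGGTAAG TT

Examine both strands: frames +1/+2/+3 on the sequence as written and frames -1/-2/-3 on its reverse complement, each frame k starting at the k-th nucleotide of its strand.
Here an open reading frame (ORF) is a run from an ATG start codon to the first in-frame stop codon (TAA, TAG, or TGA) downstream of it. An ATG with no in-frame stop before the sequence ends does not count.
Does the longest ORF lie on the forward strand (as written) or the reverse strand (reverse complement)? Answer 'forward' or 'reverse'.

Reverse complement (5'→3'): AACTTACCGCCATGCGTCAGATTAGACGAAGGCTAGTCCCATAATAGGACTATGTGGTAGGG
Frame +1: CCC TAC CAC ATA GTC CTA TTA TGG GAC TAG CCT TCG TCT AAT CTG ACG CAT GGC GGT AAG — no ATG→stop ORF.
Frame +2: CCT ACC ACA TAG TCC TAT TAT GGG ACT AGC CTT CGT CTA ATC TGA CGC ATG GCG GTA AGT — no ATG→stop ORF.
Frame +3: CTA CCA CAT AGT CCT ATT ATG GGA CTA GCC TTC GTC TAA TCT GAC GCA TGG CGG TAA GTT — ATG at 21, stop TAA at 39 → 21 nt.
Frame -1: AAC TTA CCG CCA TGC GTC AGA TTA GAC GAA GGC TAG TCC CAT AAT AGG ACT ATG TGG TAG — ATG at 52, stop TAG at 58 → 9 nt.
Frame -2: ACT TAC CGC CAT GCG TCA GAT TAG ACG AAG GCT AGT CCC ATA ATA GGA CTA TGT GGT AGG — no ATG→stop ORF.
Frame -3: CTT ACC GCC ATG CGT CAG ATT AGA CGA AGG CTA GTC CCA TAA TAG GAC TAT GTG GTA GGG — ATG at 12, stop TAA at 42 → 33 nt.
Forward-strand max 21 nt; reverse-strand max 33 nt. The reverse strand has the longer ORF.

reverse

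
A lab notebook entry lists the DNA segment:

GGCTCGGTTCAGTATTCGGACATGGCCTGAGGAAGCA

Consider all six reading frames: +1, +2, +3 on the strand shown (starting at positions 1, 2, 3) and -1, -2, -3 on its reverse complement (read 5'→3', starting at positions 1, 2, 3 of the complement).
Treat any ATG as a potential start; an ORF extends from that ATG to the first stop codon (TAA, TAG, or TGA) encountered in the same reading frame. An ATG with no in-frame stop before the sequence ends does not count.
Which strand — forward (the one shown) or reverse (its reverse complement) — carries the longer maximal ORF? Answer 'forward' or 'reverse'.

Reverse complement (5'→3'): TGCTTCCTCAGGCCATGTCCGAATACTGAACCGAGCC
Frame +1: GGC TCG GTT CAG TAT TCG GAC ATG GCC TGA GGA AGC — ATG at 22, stop TGA at 28 → 9 nt.
Frame +2: GCT CGG TTC AGT ATT CGG ACA TGG CCT GAG GAA GCA — no ATG→stop ORF.
Frame +3: CTC GGT TCA GTA TTC GGA CAT GGC CTG AGG AAG — no ATG→stop ORF.
Frame -1: TGC TTC CTC AGG CCA TGT CCG AAT ACT GAA CCG AGC — no ATG→stop ORF.
Frame -2: GCT TCC TCA GGC CAT GTC CGA ATA CTG AAC CGA GCC — no ATG→stop ORF.
Frame -3: CTT CCT CAG GCC ATG TCC GAA TAC TGA ACC GAG — ATG at 15, stop TGA at 27 → 15 nt.
Forward-strand max 9 nt; reverse-strand max 15 nt. The reverse strand has the longer ORF.

reverse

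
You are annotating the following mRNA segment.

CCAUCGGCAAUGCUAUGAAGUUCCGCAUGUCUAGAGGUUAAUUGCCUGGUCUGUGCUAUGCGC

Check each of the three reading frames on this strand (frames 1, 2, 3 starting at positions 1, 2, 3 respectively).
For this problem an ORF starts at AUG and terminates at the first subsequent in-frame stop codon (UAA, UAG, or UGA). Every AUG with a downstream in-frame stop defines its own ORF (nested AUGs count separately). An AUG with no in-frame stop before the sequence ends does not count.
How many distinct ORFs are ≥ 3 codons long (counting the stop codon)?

Frame 1: CCA UCG GCA AUG CUA UGA AGU UCC GCA UGU CUA GAG GUU AAU UGC CUG GUC UGU GCU AUG CGC — AUG at 10, stop UGA at 16 → 9 nt.
Frame 2: CAU CGG CAA UGC UAU GAA GUU CCG CAU GUC UAG AGG UUA AUU GCC UGG UCU GUG CUA UGC — no AUG→stop ORF.
Frame 3: AUC GGC AAU GCU AUG AAG UUC CGC AUG UCU AGA GGU UAA UUG CCU GGU CUG UGC UAU GCG — AUG at 15, stop UAA at 39 → 27 nt; AUG at 27, stop UAA at 39 → 15 nt.
ORFs ≥ 3 codons: frame 1 10–18 (3 codons), frame 3 15–41 (9 codons), frame 3 27–41 (5 codons). Count = 3.

3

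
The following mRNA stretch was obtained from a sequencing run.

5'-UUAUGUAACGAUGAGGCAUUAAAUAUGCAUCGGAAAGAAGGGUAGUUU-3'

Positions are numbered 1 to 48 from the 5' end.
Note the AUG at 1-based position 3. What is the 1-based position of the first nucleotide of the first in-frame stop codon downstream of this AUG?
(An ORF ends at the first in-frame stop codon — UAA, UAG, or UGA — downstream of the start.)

Codons from position 3: AUG (3–5), UAA (6–8).
UAA is a stop codon; it begins at position 6.

6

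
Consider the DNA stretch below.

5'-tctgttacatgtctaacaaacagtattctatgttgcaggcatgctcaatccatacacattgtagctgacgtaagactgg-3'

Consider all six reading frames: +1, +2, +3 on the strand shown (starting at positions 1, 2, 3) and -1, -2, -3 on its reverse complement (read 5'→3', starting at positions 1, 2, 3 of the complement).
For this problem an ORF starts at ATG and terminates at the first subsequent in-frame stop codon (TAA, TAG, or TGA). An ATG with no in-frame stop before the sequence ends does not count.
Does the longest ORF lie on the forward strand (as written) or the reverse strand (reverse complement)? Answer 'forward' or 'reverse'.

Reverse complement (5'→3'): CCAGTCTTACGTCAGCTACAATGTGTATGGATTGAGCATGCCTGCAACATAGAATACTGTTTGTTAGACATGTAACAGA
Frame +1: TCT GTT ACA TGT CTA ACA AAC AGT ATT CTA TGT TGC AGG CAT GCT CAA TCC ATA CAC ATT GTA GCT GAC GTA AGA CTG — no ATG→stop ORF.
Frame +2: CTG TTA CAT GTC TAA CAA ACA GTA TTC TAT GTT GCA GGC ATG CTC AAT CCA TAC ACA TTG TAG CTG ACG TAA GAC TGG — ATG at 41, stop TAG at 62 → 24 nt.
Frame +3: TGT TAC ATG TCT AAC AAA CAG TAT TCT ATG TTG CAG GCA TGC TCA ATC CAT ACA CAT TGT AGC TGA CGT AAG ACT — ATG at 9, stop TGA at 66 → 60 nt; ATG at 30, stop TGA at 66 → 39 nt.
Frame -1: CCA GTC TTA CGT CAG CTA CAA TGT GTA TGG ATT GAG CAT GCC TGC AAC ATA GAA TAC TGT TTG TTA GAC ATG TAA CAG — ATG at 70, stop TAA at 73 → 6 nt.
Frame -2: CAG TCT TAC GTC AGC TAC AAT GTG TAT GGA TTG AGC ATG CCT GCA ACA TAG AAT ACT GTT TGT TAG ACA TGT AAC AGA — ATG at 38, stop TAG at 50 → 15 nt.
Frame -3: AGT CTT ACG TCA GCT ACA ATG TGT ATG GAT TGA GCA TGC CTG CAA CAT AGA ATA CTG TTT GTT AGA CAT GTA ACA — ATG at 21, stop TGA at 33 → 15 nt; ATG at 27, stop TGA at 33 → 9 nt.
Forward-strand max 60 nt; reverse-strand max 15 nt. The forward strand has the longer ORF.

forward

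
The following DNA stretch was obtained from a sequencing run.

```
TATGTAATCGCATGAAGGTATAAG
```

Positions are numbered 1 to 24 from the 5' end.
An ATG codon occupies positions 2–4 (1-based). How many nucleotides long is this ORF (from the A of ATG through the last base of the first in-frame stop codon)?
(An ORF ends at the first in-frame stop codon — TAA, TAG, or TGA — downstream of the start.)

6

Codons from position 2: ATG (2–4), TAA (5–7).
TAA is the first in-frame stop; ORF spans 2–7, 6 nucleotides.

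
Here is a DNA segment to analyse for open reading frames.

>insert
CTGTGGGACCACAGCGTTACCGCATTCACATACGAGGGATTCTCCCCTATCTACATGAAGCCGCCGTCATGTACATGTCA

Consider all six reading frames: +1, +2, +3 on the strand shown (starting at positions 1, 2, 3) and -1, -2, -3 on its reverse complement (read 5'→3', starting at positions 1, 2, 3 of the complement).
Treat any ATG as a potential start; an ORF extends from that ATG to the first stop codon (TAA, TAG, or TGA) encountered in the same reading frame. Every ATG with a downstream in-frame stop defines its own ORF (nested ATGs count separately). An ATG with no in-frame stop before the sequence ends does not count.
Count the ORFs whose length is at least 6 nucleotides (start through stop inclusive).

5

Reverse complement (5'→3'): TGACATGTACATGACGGCGGCTTCATGTAGATAGGGGAGAATCCCTCGTATGTGAATGCGGTAACGCTGTGGTCCCACAG
Frame +1: CTG TGG GAC CAC AGC GTT ACC GCA TTC ACA TAC GAG GGA TTC TCC CCT ATC TAC ATG AAG CCG CCG TCA TGT ACA TGT — no ATG→stop ORF.
Frame +2: TGT GGG ACC ACA GCG TTA CCG CAT TCA CAT ACG AGG GAT TCT CCC CTA TCT ACA TGA AGC CGC CGT CAT GTA CAT GTC — no ATG→stop ORF.
Frame +3: GTG GGA CCA CAG CGT TAC CGC ATT CAC ATA CGA GGG ATT CTC CCC TAT CTA CAT GAA GCC GCC GTC ATG TAC ATG TCA — no ATG→stop ORF.
Frame -1: TGA CAT GTA CAT GAC GGC GGC TTC ATG TAG ATA GGG GAG AAT CCC TCG TAT GTG AAT GCG GTA ACG CTG TGG TCC CAC — ATG at 25, stop TAG at 28 → 6 nt.
Frame -2: GAC ATG TAC ATG ACG GCG GCT TCA TGT AGA TAG GGG AGA ATC CCT CGT ATG TGA ATG CGG TAA CGC TGT GGT CCC ACA — ATG at 5, stop TAG at 32 → 30 nt; ATG at 11, stop TAG at 32 → 24 nt; ATG at 50, stop TGA at 53 → 6 nt; ATG at 56, stop TAA at 62 → 9 nt.
Frame -3: ACA TGT ACA TGA CGG CGG CTT CAT GTA GAT AGG GGA GAA TCC CTC GTA TGT GAA TGC GGT AAC GCT GTG GTC CCA CAG — no ATG→stop ORF.
ORFs ≥ 6 nucleotides: frame -1 25–30 (6 nucleotides), frame -2 5–34 (30 nucleotides), frame -2 11–34 (24 nucleotides), frame -2 50–55 (6 nucleotides), frame -2 56–64 (9 nucleotides). Count = 5.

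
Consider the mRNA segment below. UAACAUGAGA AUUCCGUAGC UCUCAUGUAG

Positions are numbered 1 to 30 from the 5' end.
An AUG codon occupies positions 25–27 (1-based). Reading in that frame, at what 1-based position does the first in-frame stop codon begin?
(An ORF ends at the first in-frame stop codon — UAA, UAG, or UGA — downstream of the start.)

Codons from position 25: AUG (25–27), UAG (28–30).
UAG is a stop codon; it begins at position 28.

28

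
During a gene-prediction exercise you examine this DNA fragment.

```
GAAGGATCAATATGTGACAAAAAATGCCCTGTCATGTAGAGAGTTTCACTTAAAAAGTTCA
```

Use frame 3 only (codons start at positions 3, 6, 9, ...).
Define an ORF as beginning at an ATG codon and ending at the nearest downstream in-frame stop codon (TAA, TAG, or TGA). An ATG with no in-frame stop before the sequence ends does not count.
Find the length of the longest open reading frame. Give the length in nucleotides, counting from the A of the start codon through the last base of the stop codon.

Frame 3: AGG ATC AAT ATG TGA CAA AAA ATG CCC TGT CAT GTA GAG AGT TTC ACT TAA AAA GTT — ATG at 12, stop TGA at 15 → 6 nt; ATG at 24, stop TAA at 51 → 30 nt.
Longest: frame 3, positions 24–53, 30 nt = 10 codons = 9 aa. → 30 nucleotides.

30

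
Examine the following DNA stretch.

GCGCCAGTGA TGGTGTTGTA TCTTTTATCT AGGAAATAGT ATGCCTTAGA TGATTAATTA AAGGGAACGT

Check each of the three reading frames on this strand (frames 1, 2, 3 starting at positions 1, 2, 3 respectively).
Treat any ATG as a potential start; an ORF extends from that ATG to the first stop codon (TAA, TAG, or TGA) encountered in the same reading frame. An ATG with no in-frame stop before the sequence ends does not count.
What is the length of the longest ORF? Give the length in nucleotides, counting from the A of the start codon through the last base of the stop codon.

Frame 1: GCG CCA GTG ATG GTG TTG TAT CTT TTA TCT AGG AAA TAG TAT GCC TTA GAT GAT TAA TTA AAG GGA ACG — ATG at 10, stop TAG at 37 → 30 nt.
Frame 2: CGC CAG TGA TGG TGT TGT ATC TTT TAT CTA GGA AAT AGT ATG CCT TAG ATG ATT AAT TAA AGG GAA CGT — ATG at 41, stop TAG at 47 → 9 nt; ATG at 50, stop TAA at 59 → 12 nt.
Frame 3: GCC AGT GAT GGT GTT GTA TCT TTT ATC TAG GAA ATA GTA TGC CTT AGA TGA TTA ATT AAA GGG AAC — no ATG→stop ORF.
Longest: frame 1, positions 10–39, 30 nt = 10 codons = 9 aa. → 30 nucleotides.

30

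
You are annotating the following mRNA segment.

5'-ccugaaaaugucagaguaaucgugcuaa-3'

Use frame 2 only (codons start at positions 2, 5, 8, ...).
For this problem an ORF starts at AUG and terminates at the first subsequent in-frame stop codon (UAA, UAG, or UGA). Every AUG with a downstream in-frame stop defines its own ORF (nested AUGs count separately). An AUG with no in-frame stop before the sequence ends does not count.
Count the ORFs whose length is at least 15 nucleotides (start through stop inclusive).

Frame 2: CUG AAA AUG UCA GAG UAA UCG UGC UAA — AUG at 8, stop UAA at 17 → 12 nt.
No ORF reaches 15 nucleotides. Count = 0.

0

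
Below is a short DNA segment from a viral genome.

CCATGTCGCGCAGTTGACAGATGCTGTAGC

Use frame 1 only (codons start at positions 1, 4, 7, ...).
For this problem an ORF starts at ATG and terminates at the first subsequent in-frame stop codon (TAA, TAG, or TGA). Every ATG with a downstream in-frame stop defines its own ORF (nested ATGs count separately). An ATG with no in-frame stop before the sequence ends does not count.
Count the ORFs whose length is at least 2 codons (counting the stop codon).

0

Frame 1: CCA TGT CGC GCA GTT GAC AGA TGC TGT AGC — no ATG→stop ORF.
No ORF reaches 2 codons. Count = 0.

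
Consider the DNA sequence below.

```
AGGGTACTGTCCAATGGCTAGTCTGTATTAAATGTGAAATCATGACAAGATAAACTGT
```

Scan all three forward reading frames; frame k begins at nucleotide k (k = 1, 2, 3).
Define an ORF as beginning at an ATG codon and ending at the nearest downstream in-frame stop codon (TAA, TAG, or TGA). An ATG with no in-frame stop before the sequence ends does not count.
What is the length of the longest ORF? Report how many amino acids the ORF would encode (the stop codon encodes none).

Frame 1: AGG GTA CTG TCC AAT GGC TAG TCT GTA TTA AAT GTG AAA TCA TGA CAA GAT AAA CTG — no ATG→stop ORF.
Frame 2: GGG TAC TGT CCA ATG GCT AGT CTG TAT TAA ATG TGA AAT CAT GAC AAG ATA AAC TGT — ATG at 14, stop TAA at 29 → 18 nt; ATG at 32, stop TGA at 35 → 6 nt.
Frame 3: GGT ACT GTC CAA TGG CTA GTC TGT ATT AAA TGT GAA ATC ATG ACA AGA TAA ACT — ATG at 42, stop TAA at 51 → 12 nt.
Longest: frame 2, positions 14–31, 18 nt = 6 codons = 5 aa. → 5 amino acids.

5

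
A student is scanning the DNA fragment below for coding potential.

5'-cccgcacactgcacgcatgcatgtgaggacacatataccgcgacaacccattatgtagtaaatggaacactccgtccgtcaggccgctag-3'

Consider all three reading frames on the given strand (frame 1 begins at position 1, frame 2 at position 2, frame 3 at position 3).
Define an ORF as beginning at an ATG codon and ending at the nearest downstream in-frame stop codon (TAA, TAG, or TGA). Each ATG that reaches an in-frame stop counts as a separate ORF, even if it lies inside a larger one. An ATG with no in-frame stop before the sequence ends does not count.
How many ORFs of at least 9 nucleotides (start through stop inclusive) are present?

Frame 1: CCC GCA CAC TGC ACG CAT GCA TGT GAG GAC ACA TAT ACC GCG ACA ACC CAT TAT GTA GTA AAT GGA ACA CTC CGT CCG TCA GGC CGC TAG — no ATG→stop ORF.
Frame 2: CCG CAC ACT GCA CGC ATG CAT GTG AGG ACA CAT ATA CCG CGA CAA CCC ATT ATG TAG TAA ATG GAA CAC TCC GTC CGT CAG GCC GCT — ATG at 17, stop TAG at 56 → 42 nt; ATG at 53, stop TAG at 56 → 6 nt.
Frame 3: CGC ACA CTG CAC GCA TGC ATG TGA GGA CAC ATA TAC CGC GAC AAC CCA TTA TGT AGT AAA TGG AAC ACT CCG TCC GTC AGG CCG CTA — ATG at 21, stop TGA at 24 → 6 nt.
ORFs ≥ 9 nucleotides: frame 2 17–58 (42 nucleotides). Count = 1.

1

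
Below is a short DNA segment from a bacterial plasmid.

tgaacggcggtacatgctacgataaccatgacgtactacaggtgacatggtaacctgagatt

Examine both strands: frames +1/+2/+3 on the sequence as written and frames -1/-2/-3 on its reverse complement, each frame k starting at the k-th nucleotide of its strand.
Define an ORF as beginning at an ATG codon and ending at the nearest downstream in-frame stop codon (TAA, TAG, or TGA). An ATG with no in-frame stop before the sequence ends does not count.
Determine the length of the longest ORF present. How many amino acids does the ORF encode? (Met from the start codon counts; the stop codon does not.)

5

Reverse complement (5'→3'): AATCTCAGGTTACCATGTCACCTGTAGTACGTCATGGTTATCGTAGCATGTACCGCCGTTCA
Frame +1: TGA ACG GCG GTA CAT GCT ACG ATA ACC ATG ACG TAC TAC AGG TGA CAT GGT AAC CTG AGA — ATG at 28, stop TGA at 43 → 18 nt.
Frame +2: GAA CGG CGG TAC ATG CTA CGA TAA CCA TGA CGT ACT ACA GGT GAC ATG GTA ACC TGA GAT — ATG at 14, stop TAA at 23 → 12 nt; ATG at 47, stop TGA at 56 → 12 nt.
Frame +3: AAC GGC GGT ACA TGC TAC GAT AAC CAT GAC GTA CTA CAG GTG ACA TGG TAA CCT GAG ATT — no ATG→stop ORF.
Frame -1: AAT CTC AGG TTA CCA TGT CAC CTG TAG TAC GTC ATG GTT ATC GTA GCA TGT ACC GCC GTT — no ATG→stop ORF.
Frame -2: ATC TCA GGT TAC CAT GTC ACC TGT AGT ACG TCA TGG TTA TCG TAG CAT GTA CCG CCG TTC — no ATG→stop ORF.
Frame -3: TCT CAG GTT ACC ATG TCA CCT GTA GTA CGT CAT GGT TAT CGT AGC ATG TAC CGC CGT TCA — no ATG→stop ORF.
Longest: frame +1, positions 28–45, 18 nt = 6 codons = 5 aa. → 5 amino acids.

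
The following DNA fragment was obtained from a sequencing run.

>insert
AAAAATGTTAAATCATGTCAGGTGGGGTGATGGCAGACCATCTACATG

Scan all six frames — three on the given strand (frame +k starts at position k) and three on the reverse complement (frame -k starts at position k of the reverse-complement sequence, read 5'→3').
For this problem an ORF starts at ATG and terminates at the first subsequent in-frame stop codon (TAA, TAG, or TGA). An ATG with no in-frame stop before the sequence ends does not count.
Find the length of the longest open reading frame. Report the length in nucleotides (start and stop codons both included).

Reverse complement (5'→3'): CATGTAGATGGTCTGCCATCACCCCACCTGACATGATTTAACATTTTT
Frame +1: AAA AAT GTT AAA TCA TGT CAG GTG GGG TGA TGG CAG ACC ATC TAC ATG — no ATG→stop ORF.
Frame +2: AAA ATG TTA AAT CAT GTC AGG TGG GGT GAT GGC AGA CCA TCT ACA — no ATG→stop ORF.
Frame +3: AAA TGT TAA ATC ATG TCA GGT GGG GTG ATG GCA GAC CAT CTA CAT — no ATG→stop ORF.
Frame -1: CAT GTA GAT GGT CTG CCA TCA CCC CAC CTG ACA TGA TTT AAC ATT TTT — no ATG→stop ORF.
Frame -2: ATG TAG ATG GTC TGC CAT CAC CCC ACC TGA CAT GAT TTA ACA TTT — ATG at 2, stop TAG at 5 → 6 nt; ATG at 8, stop TGA at 29 → 24 nt.
Frame -3: TGT AGA TGG TCT GCC ATC ACC CCA CCT GAC ATG ATT TAA CAT TTT — ATG at 33, stop TAA at 39 → 9 nt.
Longest: frame -2, positions 8–31, 24 nt = 8 codons = 7 aa. → 24 nucleotides.

24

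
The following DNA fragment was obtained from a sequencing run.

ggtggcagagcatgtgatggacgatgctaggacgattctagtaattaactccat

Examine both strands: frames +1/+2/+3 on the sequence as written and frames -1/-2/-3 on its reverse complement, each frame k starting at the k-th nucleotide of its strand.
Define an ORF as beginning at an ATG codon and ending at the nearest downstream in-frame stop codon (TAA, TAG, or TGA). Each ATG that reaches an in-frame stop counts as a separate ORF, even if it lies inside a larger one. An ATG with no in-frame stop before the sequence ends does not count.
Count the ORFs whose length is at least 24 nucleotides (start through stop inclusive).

0

Reverse complement (5'→3'): ATGGAGTTAATTACTAGAATCGTCCTAGCATCGTCCATCACATGCTCTGCCACC
Frame +1: GGT GGC AGA GCA TGT GAT GGA CGA TGC TAG GAC GAT TCT AGT AAT TAA CTC CAT — no ATG→stop ORF.
Frame +2: GTG GCA GAG CAT GTG ATG GAC GAT GCT AGG ACG ATT CTA GTA ATT AAC TCC — no ATG→stop ORF.
Frame +3: TGG CAG AGC ATG TGA TGG ACG ATG CTA GGA CGA TTC TAG TAA TTA ACT CCA — ATG at 12, stop TGA at 15 → 6 nt; ATG at 24, stop TAG at 39 → 18 nt.
Frame -1: ATG GAG TTA ATT ACT AGA ATC GTC CTA GCA TCG TCC ATC ACA TGC TCT GCC ACC — no ATG→stop ORF.
Frame -2: TGG AGT TAA TTA CTA GAA TCG TCC TAG CAT CGT CCA TCA CAT GCT CTG CCA — no ATG→stop ORF.
Frame -3: GGA GTT AAT TAC TAG AAT CGT CCT AGC ATC GTC CAT CAC ATG CTC TGC CAC — no ATG→stop ORF.
No ORF reaches 24 nucleotides. Count = 0.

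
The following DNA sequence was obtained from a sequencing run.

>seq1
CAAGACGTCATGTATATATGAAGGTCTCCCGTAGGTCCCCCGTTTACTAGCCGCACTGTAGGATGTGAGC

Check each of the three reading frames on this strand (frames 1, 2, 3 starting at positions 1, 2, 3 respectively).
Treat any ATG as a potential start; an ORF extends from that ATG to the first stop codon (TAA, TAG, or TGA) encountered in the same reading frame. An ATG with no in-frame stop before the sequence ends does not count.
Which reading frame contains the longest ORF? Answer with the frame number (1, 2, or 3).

3

Frame 1: CAA GAC GTC ATG TAT ATA TGA AGG TCT CCC GTA GGT CCC CCG TTT ACT AGC CGC ACT GTA GGA TGT GAG — ATG at 10, stop TGA at 19 → 12 nt.
Frame 2: AAG ACG TCA TGT ATA TAT GAA GGT CTC CCG TAG GTC CCC CGT TTA CTA GCC GCA CTG TAG GAT GTG AGC — no ATG→stop ORF.
Frame 3: AGA CGT CAT GTA TAT ATG AAG GTC TCC CGT AGG TCC CCC GTT TAC TAG CCG CAC TGT AGG ATG TGA — ATG at 18, stop TAG at 48 → 33 nt; ATG at 63, stop TGA at 66 → 6 nt.
Longest ORF is 33 nt in frame 3 (positions 18–50).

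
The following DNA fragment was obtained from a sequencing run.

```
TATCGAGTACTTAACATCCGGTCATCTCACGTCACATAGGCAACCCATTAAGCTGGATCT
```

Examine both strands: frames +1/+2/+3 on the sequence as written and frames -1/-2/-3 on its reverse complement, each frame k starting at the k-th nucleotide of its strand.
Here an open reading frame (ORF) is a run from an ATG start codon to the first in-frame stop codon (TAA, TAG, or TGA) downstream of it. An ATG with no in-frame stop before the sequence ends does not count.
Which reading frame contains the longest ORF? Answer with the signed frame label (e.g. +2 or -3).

-1

Reverse complement (5'→3'): AGATCCAGCTTAATGGGTTGCCTATGTGACGTGAGATGACCGGATGTTAAGTACTCGATA
Frame +1: TAT CGA GTA CTT AAC ATC CGG TCA TCT CAC GTC ACA TAG GCA ACC CAT TAA GCT GGA TCT — no ATG→stop ORF.
Frame +2: ATC GAG TAC TTA ACA TCC GGT CAT CTC ACG TCA CAT AGG CAA CCC ATT AAG CTG GAT — no ATG→stop ORF.
Frame +3: TCG AGT ACT TAA CAT CCG GTC ATC TCA CGT CAC ATA GGC AAC CCA TTA AGC TGG ATC — no ATG→stop ORF.
Frame -1: AGA TCC AGC TTA ATG GGT TGC CTA TGT GAC GTG AGA TGA CCG GAT GTT AAG TAC TCG ATA — ATG at 13, stop TGA at 37 → 27 nt.
Frame -2: GAT CCA GCT TAA TGG GTT GCC TAT GTG ACG TGA GAT GAC CGG ATG TTA AGT ACT CGA — no ATG→stop ORF.
Frame -3: ATC CAG CTT AAT GGG TTG CCT ATG TGA CGT GAG ATG ACC GGA TGT TAA GTA CTC GAT — ATG at 24, stop TGA at 27 → 6 nt; ATG at 36, stop TAA at 48 → 15 nt.
Longest ORF is 27 nt in frame -1 (positions 13–39).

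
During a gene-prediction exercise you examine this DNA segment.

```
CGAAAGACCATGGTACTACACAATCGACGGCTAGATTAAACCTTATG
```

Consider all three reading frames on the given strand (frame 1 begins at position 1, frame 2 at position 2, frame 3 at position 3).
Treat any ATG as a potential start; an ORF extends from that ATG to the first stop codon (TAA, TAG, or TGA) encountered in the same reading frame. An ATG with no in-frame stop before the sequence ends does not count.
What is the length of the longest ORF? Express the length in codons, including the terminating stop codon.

10

Frame 1: CGA AAG ACC ATG GTA CTA CAC AAT CGA CGG CTA GAT TAA ACC TTA — ATG at 10, stop TAA at 37 → 30 nt.
Frame 2: GAA AGA CCA TGG TAC TAC ACA ATC GAC GGC TAG ATT AAA CCT TAT — no ATG→stop ORF.
Frame 3: AAA GAC CAT GGT ACT ACA CAA TCG ACG GCT AGA TTA AAC CTT ATG — no ATG→stop ORF.
Longest: frame 1, positions 10–39, 30 nt = 10 codons = 9 aa. → 10 codons.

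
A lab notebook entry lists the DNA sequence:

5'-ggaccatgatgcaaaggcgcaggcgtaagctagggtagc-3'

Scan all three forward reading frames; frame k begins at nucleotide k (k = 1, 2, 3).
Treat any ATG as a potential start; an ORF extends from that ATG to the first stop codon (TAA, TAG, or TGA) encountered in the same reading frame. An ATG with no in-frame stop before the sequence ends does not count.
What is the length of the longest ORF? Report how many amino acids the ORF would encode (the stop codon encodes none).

10

Frame 1: GGA CCA TGA TGC AAA GGC GCA GGC GTA AGC TAG GGT AGC — no ATG→stop ORF.
Frame 2: GAC CAT GAT GCA AAG GCG CAG GCG TAA GCT AGG GTA — no ATG→stop ORF.
Frame 3: ACC ATG ATG CAA AGG CGC AGG CGT AAG CTA GGG TAG — ATG at 6, stop TAG at 36 → 33 nt; ATG at 9, stop TAG at 36 → 30 nt.
Longest: frame 3, positions 6–38, 33 nt = 11 codons = 10 aa. → 10 amino acids.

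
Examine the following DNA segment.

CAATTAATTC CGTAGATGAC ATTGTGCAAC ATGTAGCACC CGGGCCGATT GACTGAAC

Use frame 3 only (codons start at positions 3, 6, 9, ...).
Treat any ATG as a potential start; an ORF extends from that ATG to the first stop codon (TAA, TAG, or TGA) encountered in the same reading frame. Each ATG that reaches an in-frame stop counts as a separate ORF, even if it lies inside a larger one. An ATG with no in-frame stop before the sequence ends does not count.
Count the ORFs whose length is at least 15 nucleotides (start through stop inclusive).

0

Frame 3: ATT AAT TCC GTA GAT GAC ATT GTG CAA CAT GTA GCA CCC GGG CCG ATT GAC TGA — no ATG→stop ORF.
No ORF reaches 15 nucleotides. Count = 0.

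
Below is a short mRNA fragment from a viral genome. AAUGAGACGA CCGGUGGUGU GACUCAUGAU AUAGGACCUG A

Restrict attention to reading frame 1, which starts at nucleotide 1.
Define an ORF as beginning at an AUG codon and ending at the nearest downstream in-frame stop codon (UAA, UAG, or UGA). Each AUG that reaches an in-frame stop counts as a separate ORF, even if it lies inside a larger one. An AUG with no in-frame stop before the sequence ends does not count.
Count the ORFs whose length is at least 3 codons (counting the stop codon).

Frame 1: AAU GAG ACG ACC GGU GGU GUG ACU CAU GAU AUA GGA CCU — no AUG→stop ORF.
No ORF reaches 3 codons. Count = 0.

0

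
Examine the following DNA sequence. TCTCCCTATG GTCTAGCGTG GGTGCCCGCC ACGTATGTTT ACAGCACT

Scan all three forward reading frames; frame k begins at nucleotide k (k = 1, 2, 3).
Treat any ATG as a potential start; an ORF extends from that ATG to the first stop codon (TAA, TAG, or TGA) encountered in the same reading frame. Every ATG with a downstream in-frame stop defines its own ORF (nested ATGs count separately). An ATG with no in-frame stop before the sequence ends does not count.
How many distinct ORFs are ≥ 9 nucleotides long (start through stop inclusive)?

Frame 1: TCT CCC TAT GGT CTA GCG TGG GTG CCC GCC ACG TAT GTT TAC AGC ACT — no ATG→stop ORF.
Frame 2: CTC CCT ATG GTC TAG CGT GGG TGC CCG CCA CGT ATG TTT ACA GCA — ATG at 8, stop TAG at 14 → 9 nt.
Frame 3: TCC CTA TGG TCT AGC GTG GGT GCC CGC CAC GTA TGT TTA CAG CAC — no ATG→stop ORF.
ORFs ≥ 9 nucleotides: frame 2 8–16 (9 nucleotides). Count = 1.

1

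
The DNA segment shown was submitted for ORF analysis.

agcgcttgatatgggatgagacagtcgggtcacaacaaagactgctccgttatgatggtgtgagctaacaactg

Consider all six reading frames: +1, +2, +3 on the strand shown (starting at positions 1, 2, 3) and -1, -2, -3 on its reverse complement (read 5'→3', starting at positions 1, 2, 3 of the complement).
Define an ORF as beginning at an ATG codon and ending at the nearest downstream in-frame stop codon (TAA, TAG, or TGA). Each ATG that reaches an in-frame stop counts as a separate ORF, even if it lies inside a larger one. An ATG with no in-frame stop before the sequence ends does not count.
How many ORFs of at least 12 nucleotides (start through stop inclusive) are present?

2

Reverse complement (5'→3'): CAGTTGTTAGCTCACACCATCATAACGGAGCAGTCTTTGTTGTGACCCGACTGTCTCATCCCATATCAAGCGCT
Frame +1: AGC GCT TGA TAT GGG ATG AGA CAG TCG GGT CAC AAC AAA GAC TGC TCC GTT ATG ATG GTG TGA GCT AAC AAC — ATG at 16, stop TGA at 61 → 48 nt; ATG at 52, stop TGA at 61 → 12 nt; ATG at 55, stop TGA at 61 → 9 nt.
Frame +2: GCG CTT GAT ATG GGA TGA GAC AGT CGG GTC ACA ACA AAG ACT GCT CCG TTA TGA TGG TGT GAG CTA ACA ACT — ATG at 11, stop TGA at 17 → 9 nt.
Frame +3: CGC TTG ATA TGG GAT GAG ACA GTC GGG TCA CAA CAA AGA CTG CTC CGT TAT GAT GGT GTG AGC TAA CAA CTG — no ATG→stop ORF.
Frame -1: CAG TTG TTA GCT CAC ACC ATC ATA ACG GAG CAG TCT TTG TTG TGA CCC GAC TGT CTC ATC CCA TAT CAA GCG — no ATG→stop ORF.
Frame -2: AGT TGT TAG CTC ACA CCA TCA TAA CGG AGC AGT CTT TGT TGT GAC CCG ACT GTC TCA TCC CAT ATC AAG CGC — no ATG→stop ORF.
Frame -3: GTT GTT AGC TCA CAC CAT CAT AAC GGA GCA GTC TTT GTT GTG ACC CGA CTG TCT CAT CCC ATA TCA AGC GCT — no ATG→stop ORF.
ORFs ≥ 12 nucleotides: frame +1 16–63 (48 nucleotides), frame +1 52–63 (12 nucleotides). Count = 2.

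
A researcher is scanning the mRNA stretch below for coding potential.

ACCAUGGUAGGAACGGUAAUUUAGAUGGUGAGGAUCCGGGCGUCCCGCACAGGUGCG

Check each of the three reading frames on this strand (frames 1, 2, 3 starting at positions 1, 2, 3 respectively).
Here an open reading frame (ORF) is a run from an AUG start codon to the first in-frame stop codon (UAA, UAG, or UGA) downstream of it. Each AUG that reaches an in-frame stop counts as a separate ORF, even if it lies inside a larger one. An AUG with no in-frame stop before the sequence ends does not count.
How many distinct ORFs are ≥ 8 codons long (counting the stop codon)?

Frame 1: ACC AUG GUA GGA ACG GUA AUU UAG AUG GUG AGG AUC CGG GCG UCC CGC ACA GGU GCG — AUG at 4, stop UAG at 22 → 21 nt.
Frame 2: CCA UGG UAG GAA CGG UAA UUU AGA UGG UGA GGA UCC GGG CGU CCC GCA CAG GUG — no AUG→stop ORF.
Frame 3: CAU GGU AGG AAC GGU AAU UUA GAU GGU GAG GAU CCG GGC GUC CCG CAC AGG UGC — no AUG→stop ORF.
No ORF reaches 8 codons. Count = 0.

0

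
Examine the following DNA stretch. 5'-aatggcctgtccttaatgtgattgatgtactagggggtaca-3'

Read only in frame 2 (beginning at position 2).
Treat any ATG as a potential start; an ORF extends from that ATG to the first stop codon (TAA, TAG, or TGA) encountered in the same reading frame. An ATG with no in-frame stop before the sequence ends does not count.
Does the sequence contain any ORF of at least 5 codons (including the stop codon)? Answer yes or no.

Frame 2: ATG GCC TGT CCT TAA TGT GAT TGA TGT ACT AGG GGG TAC — ATG at 2, stop TAA at 14 → 15 nt.
Frame 2 has an ORF of 5 codons (positions 2–16) ≥ 5, so yes.

yes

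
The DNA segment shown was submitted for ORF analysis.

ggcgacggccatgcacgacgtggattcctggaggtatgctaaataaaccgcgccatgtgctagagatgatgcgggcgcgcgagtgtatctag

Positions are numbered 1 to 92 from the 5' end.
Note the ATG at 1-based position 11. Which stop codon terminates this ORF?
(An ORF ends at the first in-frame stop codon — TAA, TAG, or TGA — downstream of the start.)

Codons from position 11: ATG (11–13), CAC (14–16), GAC (17–19), GTG (20–22), GAT (23–25), TCC (26–28), TGG (29–31), AGG (32–34), TAT (35–37), GCT (38–40), AAA (41–43), TAA (44–46).
The first in-frame stop codon is TAA.

TAA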